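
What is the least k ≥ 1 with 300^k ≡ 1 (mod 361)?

By Lagrange's theorem, ord_361(300) divides φ(361) = φ(19^2) = 19·(19−1) = 342 = 2 · 3^2 · 19.
Divisors of 342: 1, 2, 3, 6, 9, 18, 19, 38, 57, 114, 171, 342.
Test each divisor d:
300^1 ≡ 300 (mod 361)
300^2 ≡ 111 (mod 361)
300^3 ≡ 88 (mod 361)
300^6 ≡ 163 (mod 361)
300^9 ≡ 265 (mod 361)
300^18 ≡ 191 (mod 361)
300^19 ≡ 262 (mod 361)
300^38 ≡ 54 (mod 361)
300^57 ≡ 69 (mod 361)
300^114 ≡ 68 (mod 361)
300^171 ≡ 360 (mod 361)
300^342 ≡ 1 (mod 361) ✓
So ord_361(300) = 342.

342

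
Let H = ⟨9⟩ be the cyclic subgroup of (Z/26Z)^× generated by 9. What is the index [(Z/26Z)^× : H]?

ord(9) | φ(26) = φ(2)·φ(13) = 1·12 = 12 = 2^2 · 3.
Divisors of 12: 1, 2, 3, 4, 6, 12.
Evaluate successive powers at the divisors of 12:
9^1 ≡ 9 (mod 26)
9^2 ≡ 3 (mod 26)
9^3 ≡ 1 (mod 26) ✓
Thus |⟨9⟩| = ord(9) = 3.
[(Z/26Z)^× : ⟨9⟩] = 12/3 = 4.

4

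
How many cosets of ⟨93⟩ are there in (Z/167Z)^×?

ord(93) | φ(167) = 167 − 1 = 166 = 2 · 83.
Divisors of 166: 1, 2, 83, 166.
Test each divisor d:
93^1 ≡ 93
93^2 ≡ 132
93^83 ≡ 1
Thus |⟨93⟩| = ord(93) = 83.
The index is φ(167) / ord(93) = 166 / 83 = 2.

2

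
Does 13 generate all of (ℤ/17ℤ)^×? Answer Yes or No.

No

φ(17) = 17 − 1 = 16 = 2^4.
It suffices to check that the order of 13 is not a proper divisor of 16: compute 13^(16/q) for q ∈ {2}.
13^8 ≡ 1 (mod 17)  [q = 2: ≡ 1 ✗]
13^8 ≡ 1 shows ord(13) | 8, strictly less than φ(17); not a primitive root.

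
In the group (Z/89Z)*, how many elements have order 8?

4

φ(89) = 89 − 1 = 88 = 2^3 · 11.
In a cyclic group of order 88, there are φ(d) elements of order d for each divisor d of 88, and zero for non-divisors.
8 = 2^3 divides 88, and φ(8) = 4.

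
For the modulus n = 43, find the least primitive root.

φ(43) = 43 − 1 = 42 = 2 · 3 · 7.
g is a primitive root iff g^(42/q) ≢ 1 (mod 43) for each prime q ∈ {2, 3, 7}.
g = 2: 2^21 ≡ 42; 2^14 ≡ 1 — hits 1, so not a primitive root.
g = 3: 3^21 ≡ 42; 3^14 ≡ 36; 3^6 ≡ 41 — none is 1, so 3 is a primitive root.
Hence the least primitive root of 43 is 3.

3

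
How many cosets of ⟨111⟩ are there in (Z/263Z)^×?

2

ord(111) | φ(263) = 263 − 1 = 262 = 2 · 131.
Divisors of 262: 1, 2, 131, 262.
Compute 111^d (mod 263) for the divisors d until we hit 1:
111^1 ≡ 111 (mod 263)
111^2 ≡ 223 (mod 263)
111^131 ≡ 1 (mod 263) ✓
So ord_263(111) = 131, hence |⟨111⟩| = 131.
The index is φ(263) / ord(111) = 262 / 131 = 2.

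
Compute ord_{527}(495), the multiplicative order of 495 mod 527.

8

The order of 495 must divide φ(527) = φ(17·31) = (17−1)·(31−1) = 16·30 = 480 = 2^5 · 3 · 5.
Divisors of 480: 1, 2, 3, 4, 5, 6, 8, 10, 12, 15, 16, 20, 24, 30, 32, 40, 48, 60, 80, 96, 120, 160, 240, 480.
Evaluate successive powers at the divisors of 480:
495^1 ≡ 495
495^2 ≡ 497
495^3 ≡ 433
495^4 ≡ 373
495^5 ≡ 185
495^6 ≡ 404
495^8 ≡ 1
So ord_527(495) = 8.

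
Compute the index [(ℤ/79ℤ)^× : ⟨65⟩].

ord(65) | φ(79) = 79 − 1 = 78 = 2 · 3 · 13.
Divisors of 78: 1, 2, 3, 6, 13, 26, 39, 78.
Evaluate successive powers at the divisors of 78:
65^1 ≡ 65 (mod 79)
65^2 ≡ 38 (mod 79)
65^3 ≡ 21 (mod 79)
65^6 ≡ 46 (mod 79)
65^13 ≡ 1 (mod 79) ✓
Thus |⟨65⟩| = ord(65) = 13.
[(Z/79Z)^× : ⟨65⟩] = 78/13 = 6.

6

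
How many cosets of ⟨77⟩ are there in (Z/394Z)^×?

7

By Lagrange's theorem, ord_394(77) divides φ(394) = φ(2)·φ(197) = 1·196 = 196 = 2^2 · 7^2.
Divisors of 196: 1, 2, 4, 7, 14, 28, 49, 98, 196.
Check 77^d mod 394 for each divisor in increasing order:
77^1 ≡ 77 (mod 394)
77^2 ≡ 19 (mod 394)
77^4 ≡ 361 (mod 394)
77^7 ≡ 183 (mod 394)
77^14 ≡ 393 (mod 394)
77^28 ≡ 1 (mod 394) ✓
The order of 77 is 28, so the subgroup it generates has 28 elements.
The index is φ(394) / ord(77) = 196 / 28 = 7.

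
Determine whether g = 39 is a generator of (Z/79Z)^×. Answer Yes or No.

φ(79) = 79 − 1 = 78 = 2 · 3 · 13.
An element g generates (Z/79Z)^× iff g^(78/q) ≢ 1 (mod 79) for each prime q ∈ {2, 3, 13}.
39^39 ≡ 78 (mod 79)  [q = 2: ≢ 1 ✓]
39^26 ≡ 55 (mod 79)  [q = 3: ≢ 1 ✓]
39^6 ≡ 21 (mod 79)  [q = 13: ≢ 1 ✓]
All checks pass, so 39 has order 78 and is a primitive root modulo 79.

Yes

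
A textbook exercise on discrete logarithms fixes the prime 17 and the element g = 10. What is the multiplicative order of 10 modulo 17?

The order of 10 must divide φ(17) = 17 − 1 = 16 = 2^4.
Divisors of 16: 1, 2, 4, 8, 16.
Compute 10^d (mod 17) for the divisors d until we hit 1:
10^1 ≡ 10
10^2 ≡ 15
10^4 ≡ 4
10^8 ≡ 16
10^16 ≡ 1
The smallest such exponent is 16, so the order of 10 is 16.

16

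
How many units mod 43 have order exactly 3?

2

φ(43) = 43 − 1 = 42 = 2 · 3 · 7.
Since (Z/43Z)^× is cyclic of order 42, the number of elements of order d is φ(d) when d | 42 and 0 otherwise.
3 | 42, and φ(3) = 3 − 1 = 2.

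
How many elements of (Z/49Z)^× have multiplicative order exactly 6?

φ(49) = φ(7^2) = 7·(7−1) = 42 = 2 · 3 · 7.
Since (Z/49Z)^× is cyclic of order 42, the number of elements of order d is φ(d) when d | 42 and 0 otherwise.
6 = 2 · 3 divides 42, and φ(6) = 2.

2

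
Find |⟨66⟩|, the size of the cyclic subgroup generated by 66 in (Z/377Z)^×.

By Lagrange's theorem, ord_377(66) divides φ(377) = φ(13·29) = (13−1)·(29−1) = 12·28 = 336 = 2^4 · 3 · 7.
Divisors of 336: 1, 2, 3, 4, 6, 7, 8, 12, 14, 16, 21, 24, 28, 42, 48, 56, 84, 112, 168, 336.
Check 66^d mod 377 for each divisor in increasing order:
66^1 ≡ 66 (mod 377)
66^2 ≡ 209 (mod 377)
66^3 ≡ 222 (mod 377)
66^4 ≡ 326 (mod 377)
66^6 ≡ 274 (mod 377)
66^7 ≡ 365 (mod 377)
66^8 ≡ 339 (mod 377)
66^12 ≡ 53 (mod 377)
66^14 ≡ 144 (mod 377)
66^16 ≡ 313 (mod 377)
66^21 ≡ 157 (mod 377)
66^24 ≡ 170 (mod 377)
66^28 ≡ 1 (mod 377) ✓
Hence ord(66) = 28.

28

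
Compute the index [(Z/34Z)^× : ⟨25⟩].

By Lagrange's theorem, ord_34(25) divides φ(34) = φ(2)·φ(17) = 1·16 = 16 = 2^4.
Divisors of 16: 1, 2, 4, 8, 16.
Check 25^d mod 34 for each divisor in increasing order:
25^1 ≡ 25
25^2 ≡ 13
25^4 ≡ 33
25^8 ≡ 1
The order of 25 is 8, so the subgroup it generates has 8 elements.
Index = |(Z/34Z)^×| / |⟨25⟩| = 16 / 8 = 2.

2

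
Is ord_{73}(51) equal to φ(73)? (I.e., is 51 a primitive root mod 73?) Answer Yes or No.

No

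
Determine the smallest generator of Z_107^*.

2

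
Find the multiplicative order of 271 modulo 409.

204

The order of 271 must divide φ(409) = 409 − 1 = 408 = 2^3 · 3 · 17.
Divisors of 408: 1, 2, 3, 4, 6, 8, 12, 17, 24, 34, 51, 68, 102, 136, 204, 408.
Evaluate successive powers at the divisors of 408:
271^1 ≡ 271
271^2 ≡ 230
271^3 ≡ 162
271^4 ≡ 139
271^6 ≡ 68
271^8 ≡ 98
271^12 ≡ 125
271^17 ≡ 217
271^24 ≡ 83
271^34 ≡ 54
271^51 ≡ 266
271^68 ≡ 53
271^102 ≡ 408
271^136 ≡ 355
271^204 ≡ 1
Hence ord(271) = 204.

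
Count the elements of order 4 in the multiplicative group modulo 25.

2

φ(25) = φ(5^2) = 5·(5−1) = 20 = 2^2 · 5.
(Z/25Z)^× is cyclic (|G| = 20); a cyclic group of order m has exactly φ(d) elements of each order d | m, and none otherwise.
4 = 2^2 divides 20, and φ(4) = 2.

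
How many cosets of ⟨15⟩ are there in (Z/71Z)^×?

ord(15) | φ(71) = 71 − 1 = 70 = 2 · 5 · 7.
Divisors of 70: 1, 2, 5, 7, 10, 14, 35, 70.
Test each divisor d:
15^1 ≡ 15
15^2 ≡ 12
15^5 ≡ 30
15^7 ≡ 5
15^10 ≡ 48
15^14 ≡ 25
15^35 ≡ 1
So ord_71(15) = 35, hence |⟨15⟩| = 35.
The index is φ(71) / ord(15) = 70 / 35 = 2.

2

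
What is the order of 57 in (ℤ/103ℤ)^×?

6

Since 57 ∈ (Z/103Z)^×, its order divides φ(103) = 103 − 1 = 102 = 2 · 3 · 17.
Divisors of 102: 1, 2, 3, 6, 17, 34, 51, 102.
Check 57^d mod 103 for each divisor in increasing order:
57^1 ≡ 57 (mod 103)
57^2 ≡ 56 (mod 103)
57^3 ≡ 102 (mod 103)
57^6 ≡ 1 (mod 103) ✓
The smallest such exponent is 6, so the order of 57 is 6.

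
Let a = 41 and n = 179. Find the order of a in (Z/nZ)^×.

Since 41 ∈ (Z/179Z)^×, its order divides φ(179) = 179 − 1 = 178 = 2 · 89.
Divisors of 178: 1, 2, 89, 178.
Compute 41^d (mod 179) for the divisors d until we hit 1:
41^1 ≡ 41 (mod 179)
41^2 ≡ 70 (mod 179)
41^89 ≡ 178 (mod 179)
41^178 ≡ 1 (mod 179) ✓
The smallest such exponent is 178, so the order of 41 is 178.

178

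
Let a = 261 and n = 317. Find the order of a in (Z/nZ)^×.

The order of 261 must divide φ(317) = 317 − 1 = 316 = 2^2 · 79.
Divisors of 316: 1, 2, 4, 79, 158, 316.
Check 261^d mod 317 for each divisor in increasing order:
261^1 ≡ 261
261^2 ≡ 283
261^4 ≡ 205
261^79 ≡ 114
261^158 ≡ 316
261^316 ≡ 1
So ord_317(261) = 316.

316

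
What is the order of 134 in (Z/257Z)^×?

64

By Lagrange's theorem, ord_257(134) divides φ(257) = 257 − 1 = 256 = 2^8.
Divisors of 256: 1, 2, 4, 8, 16, 32, 64, 128, 256.
Check 134^d mod 257 for each divisor in increasing order:
134^1 ≡ 134 (mod 257)
134^2 ≡ 223 (mod 257)
134^4 ≡ 128 (mod 257)
134^8 ≡ 193 (mod 257)
134^16 ≡ 241 (mod 257)
134^32 ≡ 256 (mod 257)
134^64 ≡ 1 (mod 257) ✓
Hence ord(134) = 64.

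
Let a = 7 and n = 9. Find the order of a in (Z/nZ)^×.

3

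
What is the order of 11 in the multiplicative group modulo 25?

5

ord(11) | φ(25) = φ(5^2) = 5·(5−1) = 20 = 2^2 · 5.
Divisors of 20: 1, 2, 4, 5, 10, 20.
Evaluate successive powers at the divisors of 20:
11^1 ≡ 11 (mod 25)
11^2 ≡ 21 (mod 25)
11^4 ≡ 16 (mod 25)
11^5 ≡ 1 (mod 25) ✓
Hence ord(11) = 5.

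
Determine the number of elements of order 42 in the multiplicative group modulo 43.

12

φ(43) = 43 − 1 = 42 = 2 · 3 · 7.
(Z/43Z)^× is cyclic (|G| = 42); a cyclic group of order m has exactly φ(d) elements of each order d | m, and none otherwise.
42 = 2 · 3 · 7 divides 42, and φ(42) = 12.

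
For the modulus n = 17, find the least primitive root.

φ(17) = 17 − 1 = 16 = 2^4.
g is a primitive root iff g^(16/q) ≢ 1 (mod 17) for each prime q ∈ {2}.
g = 2: 2^8 ≡ 1 — hits 1, so not a primitive root.
g = 3: 3^8 ≡ 16 — none is 1, so 3 is a primitive root.
Hence the least primitive root of 17 is 3.

3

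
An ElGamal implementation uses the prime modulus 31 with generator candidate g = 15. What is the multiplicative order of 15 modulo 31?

10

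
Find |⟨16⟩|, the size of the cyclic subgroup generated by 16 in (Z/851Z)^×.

99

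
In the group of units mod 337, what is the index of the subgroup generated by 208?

112

Since 208 ∈ (Z/337Z)^×, its order divides φ(337) = 337 − 1 = 336 = 2^4 · 3 · 7.
Divisors of 336: 1, 2, 3, 4, 6, 7, 8, 12, 14, 16, 21, 24, 28, 42, 48, 56, 84, 112, 168, 336.
Compute 208^d (mod 337) for the divisors d until we hit 1:
208^1 ≡ 208
208^2 ≡ 128
208^3 ≡ 1
So ord_337(208) = 3, hence |⟨208⟩| = 3.
Index = |(Z/337Z)^×| / |⟨208⟩| = 336 / 3 = 112.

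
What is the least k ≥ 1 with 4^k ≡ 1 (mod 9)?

3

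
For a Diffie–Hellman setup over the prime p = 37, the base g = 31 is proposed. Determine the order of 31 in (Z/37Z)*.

By Lagrange's theorem, ord_37(31) divides φ(37) = 37 − 1 = 36 = 2^2 · 3^2.
Divisors of 36: 1, 2, 3, 4, 6, 9, 12, 18, 36.
Check 31^d mod 37 for each divisor in increasing order:
31^1 ≡ 31
31^2 ≡ 36
31^3 ≡ 6
31^4 ≡ 1
Therefore the multiplicative order of 31 modulo 37 is 4.

4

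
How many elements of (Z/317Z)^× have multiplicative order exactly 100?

0

φ(317) = 317 − 1 = 316 = 2^2 · 79.
(Z/317Z)^× is cyclic (|G| = 316); a cyclic group of order m has exactly φ(d) elements of each order d | m, and none otherwise.
100 does not divide 316, so no element of (Z/317Z)^× has order 100.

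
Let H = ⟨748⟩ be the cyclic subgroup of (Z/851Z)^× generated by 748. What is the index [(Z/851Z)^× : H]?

6

ord(748) | φ(851) = φ(23·37) = (23−1)·(37−1) = 22·36 = 792 = 2^3 · 3^2 · 11.
Divisors of 792: 1, 2, 3, 4, 6, 8, 9, 11, 12, 18, 22, 24, 33, 36, 44, 66, 72, 88, 99, 132, 198, 264, 396, 792.
Compute 748^d (mod 851) for the divisors d until we hit 1:
748^1 ≡ 748 (mod 851)
748^2 ≡ 397 (mod 851)
748^3 ≡ 808 (mod 851)
748^4 ≡ 174 (mod 851)
748^6 ≡ 147 (mod 851)
748^8 ≡ 491 (mod 851)
748^9 ≡ 487 (mod 851)
748^11 ≡ 162 (mod 851)
748^12 ≡ 334 (mod 851)
748^18 ≡ 591 (mod 851)
748^22 ≡ 714 (mod 851)
748^24 ≡ 75 (mod 851)
748^33 ≡ 783 (mod 851)
748^36 ≡ 371 (mod 851)
748^44 ≡ 47 (mod 851)
748^66 ≡ 369 (mod 851)
748^72 ≡ 630 (mod 851)
748^88 ≡ 507 (mod 851)
748^99 ≡ 438 (mod 851)
748^132 ≡ 1 (mod 851) ✓
Thus |⟨748⟩| = ord(748) = 132.
The index is φ(851) / ord(748) = 792 / 132 = 6.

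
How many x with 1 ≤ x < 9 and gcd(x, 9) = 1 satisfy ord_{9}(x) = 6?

2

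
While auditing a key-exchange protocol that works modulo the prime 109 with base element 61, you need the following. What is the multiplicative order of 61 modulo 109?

54

Since 61 ∈ (Z/109Z)^×, its order divides φ(109) = 109 − 1 = 108 = 2^2 · 3^3.
Divisors of 108: 1, 2, 3, 4, 6, 9, 12, 18, 27, 36, 54, 108.
Evaluate successive powers at the divisors of 108:
61^1 ≡ 61 (mod 109)
61^2 ≡ 15 (mod 109)
61^3 ≡ 43 (mod 109)
61^4 ≡ 7 (mod 109)
61^6 ≡ 105 (mod 109)
61^9 ≡ 46 (mod 109)
61^12 ≡ 16 (mod 109)
61^18 ≡ 45 (mod 109)
61^27 ≡ 108 (mod 109)
61^36 ≡ 63 (mod 109)
61^54 ≡ 1 (mod 109) ✓
Therefore the multiplicative order of 61 modulo 109 is 54.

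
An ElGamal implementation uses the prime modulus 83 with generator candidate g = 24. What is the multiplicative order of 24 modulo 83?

Since 24 ∈ (Z/83Z)^×, its order divides φ(83) = 83 − 1 = 82 = 2 · 41.
Divisors of 82: 1, 2, 41, 82.
Compute 24^d (mod 83) for the divisors d until we hit 1:
24^1 ≡ 24 (mod 83)
24^2 ≡ 78 (mod 83)
24^41 ≡ 82 (mod 83)
24^82 ≡ 1 (mod 83) ✓
Therefore the multiplicative order of 24 modulo 83 is 82.

82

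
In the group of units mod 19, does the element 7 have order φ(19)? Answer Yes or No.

φ(19) = 19 − 1 = 18 = 2 · 3^2.
It suffices to check that the order of 7 is not a proper divisor of 18: compute 7^(18/q) for q ∈ {2, 3}.
7^9 ≡ 1 (mod 19)  [q = 2: ≡ 1 ✗]
7^6 ≡ 1 (mod 19)  [q = 3: ≡ 1 ✗]
The check at q = 2 fails, so 7 generates a proper subgroup.

No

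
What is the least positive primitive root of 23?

φ(23) = 23 − 1 = 22 = 2 · 11.
Test candidates g = 2, 3, … against the prime factors q ∈ {2, 11} of φ(23): g is a generator iff g^(22/q) ≢ 1 for every such q.
g = 2: 2^11 ≡ 1 — hits 1, so not a primitive root.
g = 3: 3^11 ≡ 1 — hits 1, so not a primitive root.
g = 4: 4^11 ≡ 1 — hits 1, so not a primitive root.
g = 5: 5^11 ≡ 22; 5^2 ≡ 2 — none is 1, so 5 is a primitive root.
Hence the least primitive root of 23 is 5.

5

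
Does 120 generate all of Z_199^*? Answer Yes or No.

φ(199) = 199 − 1 = 198 = 2 · 3^2 · 11.
An element g generates (Z/199Z)^× iff g^(198/q) ≢ 1 (mod 199) for each prime q ∈ {2, 3, 11}.
120^99 ≡ 198 (mod 199)  [q = 2: ≢ 1 ✓]
120^66 ≡ 106 (mod 199)  [q = 3: ≢ 1 ✓]
120^18 ≡ 18 (mod 199)  [q = 11: ≢ 1 ✓]
None equal 1, so ord_199(120) = 198: 120 is a primitive root.

Yes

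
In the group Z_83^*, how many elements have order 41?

40

φ(83) = 83 − 1 = 82 = 2 · 41.
Since (Z/83Z)^× is cyclic of order 82, the number of elements of order d is φ(d) when d | 82 and 0 otherwise.
41 | 82, and φ(41) = 41 − 1 = 40.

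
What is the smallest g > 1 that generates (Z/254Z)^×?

3

φ(254) = φ(2)·φ(127) = 1·126 = 126 = 2 · 3^2 · 7.
g is a primitive root iff g^(126/q) ≢ 1 (mod 254) for each prime q ∈ {2, 3, 7}.
g = 2: gcd(2, 254) = 2 > 1, not a unit — skip.
g = 3: 3^63 ≡ 253; 3^42 ≡ 107; 3^18 ≡ 131 — none is 1, so 3 is a primitive root.
So 3 is the smallest generator of (Z/254Z)^×.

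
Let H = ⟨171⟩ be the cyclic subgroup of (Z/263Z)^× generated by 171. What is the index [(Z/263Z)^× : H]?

1

ord(171) | φ(263) = 263 − 1 = 262 = 2 · 131.
Divisors of 262: 1, 2, 131, 262.
Compute 171^d (mod 263) for the divisors d until we hit 1:
171^1 ≡ 171
171^2 ≡ 48
171^131 ≡ 262
171^262 ≡ 1
So ord_263(171) = 262, hence |⟨171⟩| = 262.
The index is φ(263) / ord(171) = 262 / 262 = 1.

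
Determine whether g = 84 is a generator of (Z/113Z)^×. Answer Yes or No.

φ(113) = 113 − 1 = 112 = 2^4 · 7.
84 is a primitive root mod 113 iff 84^(φ(113)/q) ≢ 1 for every prime q | φ(113), i.e. q ∈ {2, 7}.
84^56 ≡ 112 (mod 113)  [q = 2: ≢ 1 ✓]
84^16 ≡ 109 (mod 113)  [q = 7: ≢ 1 ✓]
All checks pass, so 84 has order 112 and is a primitive root modulo 113.

Yes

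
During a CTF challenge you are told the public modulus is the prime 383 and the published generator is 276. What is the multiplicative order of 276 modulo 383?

191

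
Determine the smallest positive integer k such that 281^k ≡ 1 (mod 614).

306

By Lagrange's theorem, ord_614(281) divides φ(614) = φ(2)·φ(307) = 1·306 = 306 = 2 · 3^2 · 17.
Divisors of 306: 1, 2, 3, 6, 9, 17, 18, 34, 51, 102, 153, 306.
Check 281^d mod 614 for each divisor in increasing order:
281^1 ≡ 281 (mod 614)
281^2 ≡ 369 (mod 614)
281^3 ≡ 537 (mod 614)
281^6 ≡ 403 (mod 614)
281^9 ≡ 283 (mod 614)
281^17 ≡ 521 (mod 614)
281^18 ≡ 269 (mod 614)
281^34 ≡ 53 (mod 614)
281^51 ≡ 597 (mod 614)
281^102 ≡ 289 (mod 614)
281^153 ≡ 613 (mod 614)
281^306 ≡ 1 (mod 614) ✓
So ord_614(281) = 306.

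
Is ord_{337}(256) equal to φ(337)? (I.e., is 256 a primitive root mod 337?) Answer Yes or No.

No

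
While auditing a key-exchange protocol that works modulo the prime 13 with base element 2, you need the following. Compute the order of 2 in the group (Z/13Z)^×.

12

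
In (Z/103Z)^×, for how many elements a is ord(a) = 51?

32

φ(103) = 103 − 1 = 102 = 2 · 3 · 17.
(Z/103Z)^× is cyclic (|G| = 102); a cyclic group of order m has exactly φ(d) elements of each order d | m, and none otherwise.
51 = 3 · 17 divides 102, and φ(51) = 32.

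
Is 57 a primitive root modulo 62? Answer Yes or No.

No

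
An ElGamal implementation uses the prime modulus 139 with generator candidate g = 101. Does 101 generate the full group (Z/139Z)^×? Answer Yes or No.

Yes

φ(139) = 139 − 1 = 138 = 2 · 3 · 23.
Test 101^(138/q) mod 139 for each prime factor q of 138:
101^69 ≡ 138 (mod 139)  [q = 2: ≢ 1 ✓]
101^46 ≡ 42 (mod 139)  [q = 3: ≢ 1 ✓]
101^6 ≡ 116 (mod 139)  [q = 23: ≢ 1 ✓]
Every test exponent gives a nontrivial residue, hence 101 generates the full group.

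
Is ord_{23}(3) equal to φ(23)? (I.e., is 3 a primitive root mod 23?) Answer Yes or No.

No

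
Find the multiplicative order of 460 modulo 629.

9

Since 460 ∈ (Z/629Z)^×, its order divides φ(629) = φ(17·37) = (17−1)·(37−1) = 16·36 = 576 = 2^6 · 3^2.
Divisors of 576: 1, 2, 3, 4, 6, 8, 9, 12, 16, 18, 24, 32, 36, 48, 64, 72, 96, 144, 192, 288, 576.
Evaluate successive powers at the divisors of 576:
460^1 ≡ 460
460^2 ≡ 256
460^3 ≡ 137
460^4 ≡ 120
460^6 ≡ 528
460^8 ≡ 562
460^9 ≡ 1
Hence ord(460) = 9.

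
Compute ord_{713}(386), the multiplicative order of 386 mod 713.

165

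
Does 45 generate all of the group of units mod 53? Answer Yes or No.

φ(53) = 53 − 1 = 52 = 2^2 · 13.
45 is a primitive root mod 53 iff 45^(φ(53)/q) ≢ 1 for every prime q | φ(53), i.e. q ∈ {2, 13}.
45^26 ≡ 52 (mod 53)  [q = 2: ≢ 1 ✓]
45^4 ≡ 15 (mod 53)  [q = 13: ≢ 1 ✓]
Every test exponent gives a nontrivial residue, hence 45 generates the full group.

Yes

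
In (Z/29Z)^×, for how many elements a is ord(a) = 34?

0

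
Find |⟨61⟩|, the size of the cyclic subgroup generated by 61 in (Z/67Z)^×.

66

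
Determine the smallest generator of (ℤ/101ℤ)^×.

2

φ(101) = 101 − 1 = 100 = 2^2 · 5^2.
g is a primitive root iff g^(100/q) ≢ 1 (mod 101) for each prime q ∈ {2, 5}.
g = 2: 2^50 ≡ 100; 2^20 ≡ 95 — none is 1, so 2 is a primitive root.
Hence the least primitive root of 101 is 2.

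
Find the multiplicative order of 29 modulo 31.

10

The order of 29 must divide φ(31) = 31 − 1 = 30 = 2 · 3 · 5.
Divisors of 30: 1, 2, 3, 5, 6, 10, 15, 30.
Check 29^d mod 31 for each divisor in increasing order:
29^1 ≡ 29
29^2 ≡ 4
29^3 ≡ 23
29^5 ≡ 30
29^6 ≡ 2
29^10 ≡ 1
So ord_31(29) = 10.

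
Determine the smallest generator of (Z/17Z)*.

3

φ(17) = 17 − 1 = 16 = 2^4.
Test candidates g = 2, 3, … against the prime factors q ∈ {2} of φ(17): g is a generator iff g^(16/q) ≢ 1 for every such q.
g = 2: 2^8 ≡ 1 — hits 1, so not a primitive root.
g = 3: 3^8 ≡ 16 — none is 1, so 3 is a primitive root.
Hence the least primitive root of 17 is 3.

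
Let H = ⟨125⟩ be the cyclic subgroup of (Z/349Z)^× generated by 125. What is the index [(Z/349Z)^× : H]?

6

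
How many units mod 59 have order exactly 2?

φ(59) = 59 − 1 = 58 = 2 · 29.
In a cyclic group of order 58, there are φ(d) elements of order d for each divisor d of 58, and zero for non-divisors.
2 | 58, and φ(2) = 2 − 1 = 1.

1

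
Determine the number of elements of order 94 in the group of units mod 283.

46

φ(283) = 283 − 1 = 282 = 2 · 3 · 47.
Since (Z/283Z)^× is cyclic of order 282, the number of elements of order d is φ(d) when d | 282 and 0 otherwise.
94 = 2 · 47 divides 282, and φ(94) = 46.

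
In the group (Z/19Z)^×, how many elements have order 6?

φ(19) = 19 − 1 = 18 = 2 · 3^2.
Since (Z/19Z)^× is cyclic of order 18, the number of elements of order d is φ(d) when d | 18 and 0 otherwise.
6 = 2 · 3 divides 18, and φ(6) = 2.

2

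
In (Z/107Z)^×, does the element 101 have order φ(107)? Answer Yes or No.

No

φ(107) = 107 − 1 = 106 = 2 · 53.
An element g generates (Z/107Z)^× iff g^(106/q) ≢ 1 (mod 107) for each prime q ∈ {2, 53}.
101^53 ≡ 1 (mod 107)  [q = 2: ≡ 1 ✗]
101^2 ≡ 36 (mod 107)  [q = 53: ≢ 1 ✓]
The check at q = 2 fails, so 101 generates a proper subgroup.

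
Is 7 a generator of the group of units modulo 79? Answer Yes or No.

φ(79) = 79 − 1 = 78 = 2 · 3 · 13.
It suffices to check that the order of 7 is not a proper divisor of 78: compute 7^(78/q) for q ∈ {2, 3, 13}.
7^39 ≡ 78 (mod 79)  [q = 2: ≢ 1 ✓]
7^26 ≡ 55 (mod 79)  [q = 3: ≢ 1 ✓]
7^6 ≡ 18 (mod 79)  [q = 13: ≢ 1 ✓]
Every test exponent gives a nontrivial residue, hence 7 generates the full group.

Yes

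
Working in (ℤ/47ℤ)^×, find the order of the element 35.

The order of 35 must divide φ(47) = 47 − 1 = 46 = 2 · 23.
Divisors of 46: 1, 2, 23, 46.
Evaluate successive powers at the divisors of 46:
35^1 ≡ 35 (mod 47)
35^2 ≡ 3 (mod 47)
35^23 ≡ 46 (mod 47)
35^46 ≡ 1 (mod 47) ✓
Hence ord(35) = 46.

46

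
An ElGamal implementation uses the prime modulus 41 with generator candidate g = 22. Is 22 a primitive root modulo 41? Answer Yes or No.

Yes

φ(41) = 41 − 1 = 40 = 2^3 · 5.
22 is a primitive root mod 41 iff 22^(φ(41)/q) ≢ 1 for every prime q | φ(41), i.e. q ∈ {2, 5}.
22^20 ≡ 40 (mod 41)  [q = 2: ≢ 1 ✓]
22^8 ≡ 37 (mod 41)  [q = 5: ≢ 1 ✓]
None equal 1, so ord_41(22) = 40: 22 is a primitive root.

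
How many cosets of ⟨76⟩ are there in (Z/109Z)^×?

27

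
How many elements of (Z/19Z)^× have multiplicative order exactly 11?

0

φ(19) = 19 − 1 = 18 = 2 · 3^2.
(Z/19Z)^× is cyclic (|G| = 18); a cyclic group of order m has exactly φ(d) elements of each order d | m, and none otherwise.
11 does not divide 18, so no element of (Z/19Z)^× has order 11.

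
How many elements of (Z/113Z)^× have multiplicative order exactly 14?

6

φ(113) = 113 − 1 = 112 = 2^4 · 7.
Since (Z/113Z)^× is cyclic of order 112, the number of elements of order d is φ(d) when d | 112 and 0 otherwise.
14 = 2 · 7 divides 112, and φ(14) = 6.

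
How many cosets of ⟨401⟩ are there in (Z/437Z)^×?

The order of 401 must divide φ(437) = φ(19·23) = (19−1)·(23−1) = 18·22 = 396 = 2^2 · 3^2 · 11.
Divisors of 396: 1, 2, 3, 4, 6, 9, 11, 12, 18, 22, 33, 36, 44, 66, 99, 132, 198, 396.
Evaluate successive powers at the divisors of 396:
401^1 ≡ 401 (mod 437)
401^2 ≡ 422 (mod 437)
401^3 ≡ 103 (mod 437)
401^4 ≡ 225 (mod 437)
401^6 ≡ 121 (mod 437)
401^9 ≡ 227 (mod 437)
401^11 ≡ 91 (mod 437)
401^12 ≡ 220 (mod 437)
401^18 ≡ 400 (mod 437)
401^22 ≡ 415 (mod 437)
401^33 ≡ 183 (mod 437)
401^36 ≡ 58 (mod 437)
401^44 ≡ 47 (mod 437)
401^66 ≡ 277 (mod 437)
401^99 ≡ 436 (mod 437)
401^132 ≡ 254 (mod 437)
401^198 ≡ 1 (mod 437) ✓
The order of 401 is 198, so the subgroup it generates has 198 elements.
The index is φ(437) / ord(401) = 396 / 198 = 2.

2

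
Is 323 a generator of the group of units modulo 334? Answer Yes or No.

Yes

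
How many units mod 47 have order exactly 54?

0

φ(47) = 47 − 1 = 46 = 2 · 23.
(Z/47Z)^× is cyclic (|G| = 46); a cyclic group of order m has exactly φ(d) elements of each order d | m, and none otherwise.
54 does not divide 46, so no element of (Z/47Z)^× has order 54.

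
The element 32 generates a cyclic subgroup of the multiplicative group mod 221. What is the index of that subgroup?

ord(32) | φ(221) = φ(13·17) = (13−1)·(17−1) = 12·16 = 192 = 2^6 · 3.
Divisors of 192: 1, 2, 3, 4, 6, 8, 12, 16, 24, 32, 48, 64, 96, 192.
Test each divisor d:
32^1 ≡ 32 (mod 221)
32^2 ≡ 140 (mod 221)
32^3 ≡ 60 (mod 221)
32^4 ≡ 152 (mod 221)
32^6 ≡ 64 (mod 221)
32^8 ≡ 120 (mod 221)
32^12 ≡ 118 (mod 221)
32^16 ≡ 35 (mod 221)
32^24 ≡ 1 (mod 221) ✓
The order of 32 is 24, so the subgroup it generates has 24 elements.
Index = |(Z/221Z)^×| / |⟨32⟩| = 192 / 24 = 8.

8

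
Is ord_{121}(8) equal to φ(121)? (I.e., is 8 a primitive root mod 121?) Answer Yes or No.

Yes

φ(121) = φ(11^2) = 11·(11−1) = 110 = 2 · 5 · 11.
8 is a primitive root mod 121 iff 8^(φ(121)/q) ≢ 1 for every prime q | φ(121), i.e. q ∈ {2, 5, 11}.
8^55 ≡ 120 (mod 121)  [q = 2: ≢ 1 ✓]
8^22 ≡ 9 (mod 121)  [q = 5: ≢ 1 ✓]
8^10 ≡ 45 (mod 121)  [q = 11: ≢ 1 ✓]
All checks pass, so 8 has order 110 and is a primitive root modulo 121.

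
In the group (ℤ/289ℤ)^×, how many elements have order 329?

0

φ(289) = φ(17^2) = 17·(17−1) = 272 = 2^4 · 17.
(Z/289Z)^× is cyclic (|G| = 272); a cyclic group of order m has exactly φ(d) elements of each order d | m, and none otherwise.
329 does not divide 272, so no element of (Z/289Z)^× has order 329.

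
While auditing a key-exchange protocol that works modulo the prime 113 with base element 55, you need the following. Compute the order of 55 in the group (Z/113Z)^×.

By Lagrange's theorem, ord_113(55) divides φ(113) = 113 − 1 = 112 = 2^4 · 7.
Divisors of 112: 1, 2, 4, 7, 8, 14, 16, 28, 56, 112.
Check 55^d mod 113 for each divisor in increasing order:
55^1 ≡ 55 (mod 113)
55^2 ≡ 87 (mod 113)
55^4 ≡ 111 (mod 113)
55^7 ≡ 35 (mod 113)
55^8 ≡ 4 (mod 113)
55^14 ≡ 95 (mod 113)
55^16 ≡ 16 (mod 113)
55^28 ≡ 98 (mod 113)
55^56 ≡ 112 (mod 113)
55^112 ≡ 1 (mod 113) ✓
Therefore the multiplicative order of 55 modulo 113 is 112.

112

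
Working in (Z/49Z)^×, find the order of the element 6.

Since 6 ∈ (Z/49Z)^×, its order divides φ(49) = φ(7^2) = 7·(7−1) = 42 = 2 · 3 · 7.
Divisors of 42: 1, 2, 3, 6, 7, 14, 21, 42.
Compute 6^d (mod 49) for the divisors d until we hit 1:
6^1 ≡ 6 (mod 49)
6^2 ≡ 36 (mod 49)
6^3 ≡ 20 (mod 49)
6^6 ≡ 8 (mod 49)
6^7 ≡ 48 (mod 49)
6^14 ≡ 1 (mod 49) ✓
Hence ord(6) = 14.

14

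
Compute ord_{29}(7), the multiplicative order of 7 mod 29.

7

Since 7 ∈ (Z/29Z)^×, its order divides φ(29) = 29 − 1 = 28 = 2^2 · 7.
Divisors of 28: 1, 2, 4, 7, 14, 28.
Test each divisor d:
7^1 ≡ 7 (mod 29)
7^2 ≡ 20 (mod 29)
7^4 ≡ 23 (mod 29)
7^7 ≡ 1 (mod 29) ✓
The smallest such exponent is 7, so the order of 7 is 7.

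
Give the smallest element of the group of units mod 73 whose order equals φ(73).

φ(73) = 73 − 1 = 72 = 2^3 · 3^2.
g is a primitive root iff g^(72/q) ≢ 1 (mod 73) for each prime q ∈ {2, 3}.
g = 2: 2^36 ≡ 1 — hits 1, so not a primitive root.
g = 3: 3^36 ≡ 1 — hits 1, so not a primitive root.
g = 4: 4^36 ≡ 1 — hits 1, so not a primitive root.
g = 5: 5^36 ≡ 72; 5^24 ≡ 8 — none is 1, so 5 is a primitive root.
Hence the least primitive root of 73 is 5.

5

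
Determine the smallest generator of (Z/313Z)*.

10

φ(313) = 313 − 1 = 312 = 2^3 · 3 · 13.
g is a primitive root iff g^(312/q) ≢ 1 (mod 313) for each prime q ∈ {2, 3, 13}.
g = 2: 2^156 ≡ 1 — hits 1, so not a primitive root.
g = 3: 3^156 ≡ 1 — hits 1, so not a primitive root.
g = 4: 4^156 ≡ 1 — hits 1, so not a primitive root.
g = 5: 5^156 ≡ 312; 5^104 ≡ 1 — hits 1, so not a primitive root.
g = 6: 6^156 ≡ 1 — hits 1, so not a primitive root.
g = 7: 7^156 ≡ 312; 7^104 ≡ 1 — hits 1, so not a primitive root.
g = 8: 8^156 ≡ 1 — hits 1, so not a primitive root.
g = 9: 9^156 ≡ 1 — hits 1, so not a primitive root.
g = 10: 10^156 ≡ 312; 10^104 ≡ 214; 10^24 ≡ 103 — none is 1, so 10 is a primitive root.
The smallest primitive root modulo 313 is 10.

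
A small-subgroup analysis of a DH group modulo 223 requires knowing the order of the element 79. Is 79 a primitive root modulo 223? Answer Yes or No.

φ(223) = 223 − 1 = 222 = 2 · 3 · 37.
79 is a primitive root mod 223 iff 79^(φ(223)/q) ≢ 1 for every prime q | φ(223), i.e. q ∈ {2, 3, 37}.
79^111 ≡ 222 (mod 223)  [q = 2: ≢ 1 ✓]
79^74 ≡ 39 (mod 223)  [q = 3: ≢ 1 ✓]
79^6 ≡ 196 (mod 223)  [q = 37: ≢ 1 ✓]
All checks pass, so 79 has order 222 and is a primitive root modulo 223.

Yes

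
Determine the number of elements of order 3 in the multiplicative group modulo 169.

φ(169) = φ(13^2) = 13·(13−1) = 156 = 2^2 · 3 · 13.
Since (Z/169Z)^× is cyclic of order 156, the number of elements of order d is φ(d) when d | 156 and 0 otherwise.
3 | 156, and φ(3) = 3 − 1 = 2.

2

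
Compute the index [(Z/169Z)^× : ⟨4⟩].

ord(4) | φ(169) = φ(13^2) = 13·(13−1) = 156 = 2^2 · 3 · 13.
Divisors of 156: 1, 2, 3, 4, 6, 12, 13, 26, 39, 52, 78, 156.
Check 4^d mod 169 for each divisor in increasing order:
4^1 ≡ 4 (mod 169)
4^2 ≡ 16 (mod 169)
4^3 ≡ 64 (mod 169)
4^4 ≡ 87 (mod 169)
4^6 ≡ 40 (mod 169)
4^12 ≡ 79 (mod 169)
4^13 ≡ 147 (mod 169)
4^26 ≡ 146 (mod 169)
4^39 ≡ 168 (mod 169)
4^52 ≡ 22 (mod 169)
4^78 ≡ 1 (mod 169) ✓
The order of 4 is 78, so the subgroup it generates has 78 elements.
[(Z/169Z)^× : ⟨4⟩] = 156/78 = 2.

2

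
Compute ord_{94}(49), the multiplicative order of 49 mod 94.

23

ord(49) | φ(94) = φ(2)·φ(47) = 1·46 = 46 = 2 · 23.
Divisors of 46: 1, 2, 23, 46.
Test each divisor d:
49^1 ≡ 49
49^2 ≡ 51
49^23 ≡ 1
So ord_94(49) = 23.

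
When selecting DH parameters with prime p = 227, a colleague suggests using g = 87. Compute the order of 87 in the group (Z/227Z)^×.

Since 87 ∈ (Z/227Z)^×, its order divides φ(227) = 227 − 1 = 226 = 2 · 113.
Divisors of 226: 1, 2, 113, 226.
Check 87^d mod 227 for each divisor in increasing order:
87^1 ≡ 87 (mod 227)
87^2 ≡ 78 (mod 227)
87^113 ≡ 1 (mod 227) ✓
Therefore the multiplicative order of 87 modulo 227 is 113.

113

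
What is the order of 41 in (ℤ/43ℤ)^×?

7

The order of 41 must divide φ(43) = 43 − 1 = 42 = 2 · 3 · 7.
Divisors of 42: 1, 2, 3, 6, 7, 14, 21, 42.
Compute 41^d (mod 43) for the divisors d until we hit 1:
41^1 ≡ 41
41^2 ≡ 4
41^3 ≡ 35
41^6 ≡ 21
41^7 ≡ 1
The smallest such exponent is 7, so the order of 41 is 7.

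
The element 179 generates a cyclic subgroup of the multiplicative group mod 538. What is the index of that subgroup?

1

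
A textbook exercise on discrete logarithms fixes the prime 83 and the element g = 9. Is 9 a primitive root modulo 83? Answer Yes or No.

No

φ(83) = 83 − 1 = 82 = 2 · 41.
It suffices to check that the order of 9 is not a proper divisor of 82: compute 9^(82/q) for q ∈ {2, 41}.
9^41 ≡ 1 (mod 83)  [q = 2: ≡ 1 ✗]
9^2 ≡ 81 (mod 83)  [q = 41: ≢ 1 ✓]
The check at q = 2 fails, so 9 generates a proper subgroup.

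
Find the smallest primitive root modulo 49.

3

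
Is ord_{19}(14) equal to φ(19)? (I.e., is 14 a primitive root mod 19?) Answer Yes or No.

φ(19) = 19 − 1 = 18 = 2 · 3^2.
14 is a primitive root mod 19 iff 14^(φ(19)/q) ≢ 1 for every prime q | φ(19), i.e. q ∈ {2, 3}.
14^9 ≡ 18 (mod 19)  [q = 2: ≢ 1 ✓]
14^6 ≡ 7 (mod 19)  [q = 3: ≢ 1 ✓]
All checks pass, so 14 has order 18 and is a primitive root modulo 19.

Yes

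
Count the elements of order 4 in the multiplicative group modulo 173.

φ(173) = 173 − 1 = 172 = 2^2 · 43.
Since (Z/173Z)^× is cyclic of order 172, the number of elements of order d is φ(d) when d | 172 and 0 otherwise.
4 = 2^2 divides 172, and φ(4) = 2.

2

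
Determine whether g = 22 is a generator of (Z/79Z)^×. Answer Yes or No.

No

φ(79) = 79 − 1 = 78 = 2 · 3 · 13.
22 is a primitive root mod 79 iff 22^(φ(79)/q) ≢ 1 for every prime q | φ(79), i.e. q ∈ {2, 3, 13}.
22^39 ≡ 1 (mod 79)  [q = 2: ≡ 1 ✗]
22^26 ≡ 1 (mod 79)  [q = 3: ≡ 1 ✗]
22^6 ≡ 52 (mod 79)  [q = 13: ≢ 1 ✓]
22^39 ≡ 1 shows ord(22) | 39, strictly less than φ(79); not a primitive root.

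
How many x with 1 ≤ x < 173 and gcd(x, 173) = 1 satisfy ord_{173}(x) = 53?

φ(173) = 173 − 1 = 172 = 2^2 · 43.
In a cyclic group of order 172, there are φ(d) elements of order d for each divisor d of 172, and zero for non-divisors.
53 does not divide 172, so no element of (Z/173Z)^× has order 53.

0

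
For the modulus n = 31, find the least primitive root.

3

φ(31) = 31 − 1 = 30 = 2 · 3 · 5.
g is a primitive root iff g^(30/q) ≢ 1 (mod 31) for each prime q ∈ {2, 3, 5}.
g = 2: 2^15 ≡ 1 — hits 1, so not a primitive root.
g = 3: 3^15 ≡ 30; 3^10 ≡ 25; 3^6 ≡ 16 — none is 1, so 3 is a primitive root.
Hence the least primitive root of 31 is 3.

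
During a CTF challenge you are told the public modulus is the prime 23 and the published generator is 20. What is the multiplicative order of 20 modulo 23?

ord(20) | φ(23) = 23 − 1 = 22 = 2 · 11.
Divisors of 22: 1, 2, 11, 22.
Test each divisor d:
20^1 ≡ 20 (mod 23)
20^2 ≡ 9 (mod 23)
20^11 ≡ 22 (mod 23)
20^22 ≡ 1 (mod 23) ✓
So ord_23(20) = 22.

22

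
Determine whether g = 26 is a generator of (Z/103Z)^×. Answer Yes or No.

φ(103) = 103 − 1 = 102 = 2 · 3 · 17.
26 is a primitive root mod 103 iff 26^(φ(103)/q) ≢ 1 for every prime q | φ(103), i.e. q ∈ {2, 3, 17}.
26^51 ≡ 1 (mod 103)  [q = 2: ≡ 1 ✗]
26^34 ≡ 46 (mod 103)  [q = 3: ≢ 1 ✓]
26^6 ≡ 30 (mod 103)  [q = 17: ≢ 1 ✓]
Since 26^51 ≡ 1, the order of 26 divides 51 < 102, so 26 is not a primitive root.

No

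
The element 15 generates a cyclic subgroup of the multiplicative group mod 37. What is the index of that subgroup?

1

ord(15) | φ(37) = 37 − 1 = 36 = 2^2 · 3^2.
Divisors of 36: 1, 2, 3, 4, 6, 9, 12, 18, 36.
Check 15^d mod 37 for each divisor in increasing order:
15^1 ≡ 15 (mod 37)
15^2 ≡ 3 (mod 37)
15^3 ≡ 8 (mod 37)
15^4 ≡ 9 (mod 37)
15^6 ≡ 27 (mod 37)
15^9 ≡ 31 (mod 37)
15^12 ≡ 26 (mod 37)
15^18 ≡ 36 (mod 37)
15^36 ≡ 1 (mod 37) ✓
Thus |⟨15⟩| = ord(15) = 36.
The index is φ(37) / ord(15) = 36 / 36 = 1.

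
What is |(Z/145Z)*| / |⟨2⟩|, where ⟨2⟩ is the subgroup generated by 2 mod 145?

ord(2) | φ(145) = φ(5·29) = (5−1)·(29−1) = 4·28 = 112 = 2^4 · 7.
Divisors of 112: 1, 2, 4, 7, 8, 14, 16, 28, 56, 112.
Compute 2^d (mod 145) for the divisors d until we hit 1:
2^1 ≡ 2 (mod 145)
2^2 ≡ 4 (mod 145)
2^4 ≡ 16 (mod 145)
2^7 ≡ 128 (mod 145)
2^8 ≡ 111 (mod 145)
2^14 ≡ 144 (mod 145)
2^16 ≡ 141 (mod 145)
2^28 ≡ 1 (mod 145) ✓
So ord_145(2) = 28, hence |⟨2⟩| = 28.
Index = |(Z/145Z)^×| / |⟨2⟩| = 112 / 28 = 4.

4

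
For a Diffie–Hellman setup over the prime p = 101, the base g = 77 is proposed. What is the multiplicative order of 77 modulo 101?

50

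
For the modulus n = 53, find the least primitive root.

φ(53) = 53 − 1 = 52 = 2^2 · 13.
Test candidates g = 2, 3, … against the prime factors q ∈ {2, 13} of φ(53): g is a generator iff g^(52/q) ≢ 1 for every such q.
g = 2: 2^26 ≡ 52; 2^4 ≡ 16 — none is 1, so 2 is a primitive root.
The smallest primitive root modulo 53 is 2.

2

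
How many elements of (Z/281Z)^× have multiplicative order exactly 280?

96

φ(281) = 281 − 1 = 280 = 2^3 · 5 · 7.
In a cyclic group of order 280, there are φ(d) elements of order d for each divisor d of 280, and zero for non-divisors.
280 = 2^3 · 5 · 7 divides 280, and φ(280) = 96.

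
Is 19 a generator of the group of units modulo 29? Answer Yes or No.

φ(29) = 29 − 1 = 28 = 2^2 · 7.
An element g generates (Z/29Z)^× iff g^(28/q) ≢ 1 (mod 29) for each prime q ∈ {2, 7}.
19^14 ≡ 28 (mod 29)  [q = 2: ≢ 1 ✓]
19^4 ≡ 24 (mod 29)  [q = 7: ≢ 1 ✓]
All checks pass, so 19 has order 28 and is a primitive root modulo 29.

Yes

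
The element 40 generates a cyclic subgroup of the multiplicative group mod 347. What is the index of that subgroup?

2

The order of 40 must divide φ(347) = 347 − 1 = 346 = 2 · 173.
Divisors of 346: 1, 2, 173, 346.
Test each divisor d:
40^1 ≡ 40
40^2 ≡ 212
40^173 ≡ 1
The order of 40 is 173, so the subgroup it generates has 173 elements.
The index is φ(347) / ord(40) = 346 / 173 = 2.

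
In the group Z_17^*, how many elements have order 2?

1

φ(17) = 17 − 1 = 16 = 2^4.
(Z/17Z)^× is cyclic (|G| = 16); a cyclic group of order m has exactly φ(d) elements of each order d | m, and none otherwise.
2 | 16, and φ(2) = 2 − 1 = 1.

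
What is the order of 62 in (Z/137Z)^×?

136

The order of 62 must divide φ(137) = 137 − 1 = 136 = 2^3 · 17.
Divisors of 136: 1, 2, 4, 8, 17, 34, 68, 136.
Compute 62^d (mod 137) for the divisors d until we hit 1:
62^1 ≡ 62 (mod 137)
62^2 ≡ 8 (mod 137)
62^4 ≡ 64 (mod 137)
62^8 ≡ 123 (mod 137)
62^17 ≡ 96 (mod 137)
62^34 ≡ 37 (mod 137)
62^68 ≡ 136 (mod 137)
62^136 ≡ 1 (mod 137) ✓
So ord_137(62) = 136.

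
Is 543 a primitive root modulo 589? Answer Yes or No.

No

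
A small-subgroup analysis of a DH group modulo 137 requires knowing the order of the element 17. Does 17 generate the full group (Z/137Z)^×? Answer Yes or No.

φ(137) = 137 − 1 = 136 = 2^3 · 17.
Test 17^(136/q) mod 137 for each prime factor q of 136:
17^68 ≡ 1 (mod 137)  [q = 2: ≡ 1 ✗]
17^8 ≡ 72 (mod 137)  [q = 17: ≢ 1 ✓]
17^68 ≡ 1 shows ord(17) | 68, strictly less than φ(137); not a primitive root.

No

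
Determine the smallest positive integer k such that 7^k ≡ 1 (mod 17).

16

Since 7 ∈ (Z/17Z)^×, its order divides φ(17) = 17 − 1 = 16 = 2^4.
Divisors of 16: 1, 2, 4, 8, 16.
Compute 7^d (mod 17) for the divisors d until we hit 1:
7^1 ≡ 7 (mod 17)
7^2 ≡ 15 (mod 17)
7^4 ≡ 4 (mod 17)
7^8 ≡ 16 (mod 17)
7^16 ≡ 1 (mod 17) ✓
So ord_17(7) = 16.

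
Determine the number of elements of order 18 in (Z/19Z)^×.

6

φ(19) = 19 − 1 = 18 = 2 · 3^2.
(Z/19Z)^× is cyclic (|G| = 18); a cyclic group of order m has exactly φ(d) elements of each order d | m, and none otherwise.
18 = 2 · 3^2 divides 18, and φ(18) = 6.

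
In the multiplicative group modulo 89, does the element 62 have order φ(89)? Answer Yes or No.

Yes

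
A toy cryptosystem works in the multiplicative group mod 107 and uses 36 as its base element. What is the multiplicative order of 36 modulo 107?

By Lagrange's theorem, ord_107(36) divides φ(107) = 107 − 1 = 106 = 2 · 53.
Divisors of 106: 1, 2, 53, 106.
Test each divisor d:
36^1 ≡ 36
36^2 ≡ 12
36^53 ≡ 1
Therefore the multiplicative order of 36 modulo 107 is 53.

53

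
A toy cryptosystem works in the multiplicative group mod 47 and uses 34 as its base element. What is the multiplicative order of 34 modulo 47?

23

ord(34) | φ(47) = 47 − 1 = 46 = 2 · 23.
Divisors of 46: 1, 2, 23, 46.
Evaluate successive powers at the divisors of 46:
34^1 ≡ 34
34^2 ≡ 28
34^23 ≡ 1
The smallest such exponent is 23, so the order of 34 is 23.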